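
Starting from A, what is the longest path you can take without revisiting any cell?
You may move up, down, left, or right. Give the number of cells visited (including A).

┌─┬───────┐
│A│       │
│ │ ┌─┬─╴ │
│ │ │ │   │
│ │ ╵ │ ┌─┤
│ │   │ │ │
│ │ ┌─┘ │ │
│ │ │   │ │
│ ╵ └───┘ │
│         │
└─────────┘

Finding longest simple path using DFS:
Start: (0, 0)
Longest path visits 18 cells
Path: A → down → down → down → down → right → up → up → up → up → right → right → right → down → left → down → down → left

Solution:

┌─┬───────┐
│A│↱ → → ↓│
│ │ ┌─┬─╴ │
│↓│↑│ │↓ ↲│
│ │ ╵ │ ┌─┤
│↓│↑  │↓│ │
│ │ ┌─┘ │ │
│↓│↑│B ↲│ │
│ ╵ └───┘ │
│↳ ↑      │
└─────────┘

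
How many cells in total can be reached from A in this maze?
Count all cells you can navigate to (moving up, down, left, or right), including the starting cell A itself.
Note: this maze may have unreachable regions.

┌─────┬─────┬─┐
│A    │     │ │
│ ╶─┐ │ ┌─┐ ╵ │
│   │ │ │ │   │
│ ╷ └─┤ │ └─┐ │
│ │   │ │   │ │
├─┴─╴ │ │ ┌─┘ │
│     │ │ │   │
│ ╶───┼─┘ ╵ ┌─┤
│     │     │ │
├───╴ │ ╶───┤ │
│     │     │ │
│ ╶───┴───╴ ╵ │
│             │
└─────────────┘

Using BFS/flood-fill to find all reachable cells from A:
Maze size: 7 × 7 = 49 total cells
All cells are reachable — the maze is fully connected.
Reachable cells: 49

Reachable region (· marks reachable cells):

┌─────┬─────┬─┐
│A · ·│· · ·│·│
│ ╶─┐ │ ┌─┐ ╵ │
│· ·│·│·│·│· ·│
│ ╷ └─┤ │ └─┐ │
│·│· ·│·│· ·│·│
├─┴─╴ │ │ ┌─┘ │
│· · ·│·│·│· ·│
│ ╶───┼─┘ ╵ ┌─┤
│· · ·│· · ·│·│
├───╴ │ ╶───┤ │
│· · ·│· · ·│·│
│ ╶───┴───╴ ╵ │
│· · · · · · ·│
└─────────────┘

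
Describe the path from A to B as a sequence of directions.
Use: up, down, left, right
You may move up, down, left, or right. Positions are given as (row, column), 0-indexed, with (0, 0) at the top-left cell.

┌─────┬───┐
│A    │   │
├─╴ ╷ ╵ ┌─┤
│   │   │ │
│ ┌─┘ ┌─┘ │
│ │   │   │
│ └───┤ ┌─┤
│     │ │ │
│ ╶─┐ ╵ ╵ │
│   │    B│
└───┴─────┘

Finding the path and converting it to directions:
Path through cells: (0,0) → (0,1) → (1,1) → (1,0) → (2,0) → (3,0) → (3,1) → (3,2) → (4,2) → (4,3) → (4,4)
Directions: right, down, left, down, down, right, right, down, right, right

Solution:

┌─────┬───┐
│A ↓  │   │
├─╴ ╷ ╵ ┌─┤
│↓ ↲│   │ │
│ ┌─┘ ┌─┘ │
│↓│   │   │
│ └───┤ ┌─┤
│↳ → ↓│ │ │
│ ╶─┐ ╵ ╵ │
│   │↳ → B│
└───┴─────┘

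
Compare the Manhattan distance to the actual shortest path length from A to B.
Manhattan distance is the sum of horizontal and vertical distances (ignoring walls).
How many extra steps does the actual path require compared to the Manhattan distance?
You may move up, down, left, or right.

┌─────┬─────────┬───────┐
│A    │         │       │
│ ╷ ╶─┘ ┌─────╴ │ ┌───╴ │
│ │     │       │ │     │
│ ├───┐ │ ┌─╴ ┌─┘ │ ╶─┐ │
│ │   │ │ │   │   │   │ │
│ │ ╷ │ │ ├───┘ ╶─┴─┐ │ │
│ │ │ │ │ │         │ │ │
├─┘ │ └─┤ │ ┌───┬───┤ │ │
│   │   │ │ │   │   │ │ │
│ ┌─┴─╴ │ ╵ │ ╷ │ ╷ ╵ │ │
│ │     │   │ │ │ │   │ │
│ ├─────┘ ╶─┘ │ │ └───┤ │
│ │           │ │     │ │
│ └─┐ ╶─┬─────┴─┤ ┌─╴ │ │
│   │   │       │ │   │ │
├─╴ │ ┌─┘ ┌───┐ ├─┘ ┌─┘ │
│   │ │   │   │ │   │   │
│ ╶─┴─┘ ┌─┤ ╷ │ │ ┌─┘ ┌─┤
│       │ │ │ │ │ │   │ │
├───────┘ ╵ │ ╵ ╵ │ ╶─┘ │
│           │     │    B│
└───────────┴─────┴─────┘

Manhattan distance: |10 - 0| + |11 - 0| = 21
Actual path length: 43
Extra steps: 43 - 21 = 22

Solution:

┌─────┬─────────┬───────┐
│A ↓  │↱ → → → ↓│↱ → → ↓│
│ ╷ ╶─┘ ┌─────╴ │ ┌───╴ │
│ │↳ → ↑│↓ ← ← ↲│↑│    ↓│
│ ├───┐ │ ┌─╴ ┌─┘ │ ╶─┐ │
│ │   │ │↓│   │↱ ↑│   │↓│
│ │ ╷ │ │ ├───┘ ╶─┴─┐ │ │
│ │ │ │ │↓│↱ → ↑    │ │↓│
├─┘ │ └─┤ │ ┌───┬───┤ │ │
│   │   │↓│↑│   │   │ │↓│
│ ┌─┴─╴ │ ╵ │ ╷ │ ╷ ╵ │ │
│ │     │↳ ↑│ │ │ │   │↓│
│ ├─────┘ ╶─┘ │ │ └───┤ │
│ │           │ │     │↓│
│ └─┐ ╶─┬─────┴─┤ ┌─╴ │ │
│   │   │       │ │   │↓│
├─╴ │ ┌─┘ ┌───┐ ├─┘ ┌─┘ │
│   │ │   │   │ │   │↓ ↲│
│ ╶─┴─┘ ┌─┤ ╷ │ │ ┌─┘ ┌─┤
│       │ │ │ │ │ │↓ ↲│ │
├───────┘ ╵ │ ╵ ╵ │ ╶─┘ │
│           │     │↳ → B│
└───────────┴─────┴─────┘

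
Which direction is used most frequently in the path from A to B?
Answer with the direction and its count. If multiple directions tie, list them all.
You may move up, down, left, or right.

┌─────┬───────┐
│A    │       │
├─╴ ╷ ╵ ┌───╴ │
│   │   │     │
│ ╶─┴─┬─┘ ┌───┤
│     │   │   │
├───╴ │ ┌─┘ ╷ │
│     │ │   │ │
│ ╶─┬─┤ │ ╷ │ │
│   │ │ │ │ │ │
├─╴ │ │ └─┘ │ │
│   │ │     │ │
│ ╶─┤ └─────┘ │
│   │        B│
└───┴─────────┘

Directions: right, right, down, right, up, right, right, right, down, left, left, down, left, down, down, down, right, right, up, up, up, right, down, down, down, down
Counts: {'right': 9, 'down': 10, 'up': 4, 'left': 3}
Most common: down (10 times)

Solution:

┌─────┬───────┐
│A → ↓│↱ → → ↓│
├─╴ ╷ ╵ ┌───╴ │
│   │↳ ↑│↓ ← ↲│
│ ╶─┴─┬─┘ ┌───┤
│     │↓ ↲│↱ ↓│
├───╴ │ ┌─┘ ╷ │
│     │↓│  ↑│↓│
│ ╶─┬─┤ │ ╷ │ │
│   │ │↓│ │↑│↓│
├─╴ │ │ └─┘ │ │
│   │ │↳ → ↑│↓│
│ ╶─┤ └─────┘ │
│   │        B│
└───┴─────────┘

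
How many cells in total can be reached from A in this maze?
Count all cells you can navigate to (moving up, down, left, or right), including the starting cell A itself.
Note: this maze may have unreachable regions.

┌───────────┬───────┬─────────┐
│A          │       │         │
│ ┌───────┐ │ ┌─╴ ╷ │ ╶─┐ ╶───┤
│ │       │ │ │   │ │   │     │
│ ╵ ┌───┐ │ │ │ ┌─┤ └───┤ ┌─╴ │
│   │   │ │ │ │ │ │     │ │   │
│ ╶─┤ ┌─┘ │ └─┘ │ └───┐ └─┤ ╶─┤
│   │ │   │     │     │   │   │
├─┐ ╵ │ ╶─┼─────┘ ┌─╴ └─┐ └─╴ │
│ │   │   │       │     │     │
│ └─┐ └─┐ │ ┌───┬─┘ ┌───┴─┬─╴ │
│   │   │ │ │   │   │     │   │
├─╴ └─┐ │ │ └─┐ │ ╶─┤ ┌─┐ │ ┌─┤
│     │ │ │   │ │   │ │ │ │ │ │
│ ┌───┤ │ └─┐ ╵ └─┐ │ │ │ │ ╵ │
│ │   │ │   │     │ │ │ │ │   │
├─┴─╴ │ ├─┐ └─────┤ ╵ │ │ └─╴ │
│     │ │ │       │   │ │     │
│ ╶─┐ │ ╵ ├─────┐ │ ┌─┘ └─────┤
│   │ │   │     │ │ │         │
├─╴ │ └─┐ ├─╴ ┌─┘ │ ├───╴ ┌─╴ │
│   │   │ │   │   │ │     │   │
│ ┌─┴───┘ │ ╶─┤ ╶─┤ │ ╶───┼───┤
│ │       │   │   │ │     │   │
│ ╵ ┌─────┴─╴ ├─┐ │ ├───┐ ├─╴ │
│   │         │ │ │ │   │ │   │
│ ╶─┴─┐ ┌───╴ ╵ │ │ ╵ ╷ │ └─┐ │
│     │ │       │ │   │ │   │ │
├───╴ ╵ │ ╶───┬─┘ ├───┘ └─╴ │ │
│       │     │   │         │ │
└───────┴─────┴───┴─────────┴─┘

Using BFS/flood-fill to find all reachable cells from A:
Maze size: 15 × 15 = 225 total cells
13 cell(s) are walled off and cannot be reached from A.
Reachable cells: 212

Reachable region (· marks reachable cells):

┌───────────┬───────┬─────────┐
│A · · · · ·│· · · ·│· · · · ·│
│ ┌───────┐ │ ┌─╴ ╷ │ ╶─┐ ╶───┤
│·│· · · ·│·│·│· ·│·│· ·│· · ·│
│ ╵ ┌───┐ │ │ │ ┌─┤ └───┤ ┌─╴ │
│· ·│· ·│·│·│·│·│·│· · ·│·│· ·│
│ ╶─┤ ┌─┘ │ └─┘ │ └───┐ └─┤ ╶─┤
│· ·│·│· ·│· · ·│· · ·│· ·│· ·│
├─┐ ╵ │ ╶─┼─────┘ ┌─╴ └─┐ └─╴ │
│ │· ·│· ·│· · · ·│· · ·│· · ·│
│ └─┐ └─┐ │ ┌───┬─┘ ┌───┴─┬─╴ │
│   │· ·│·│·│· ·│· ·│· · ·│· ·│
├─╴ └─┐ │ │ └─┐ │ ╶─┤ ┌─┐ │ ┌─┤
│     │·│·│· ·│·│· ·│·│·│·│·│·│
│ ┌───┤ │ └─┐ ╵ └─┐ │ │ │ │ ╵ │
│ │· ·│·│· ·│· · ·│·│·│·│·│· ·│
├─┴─╴ │ ├─┐ └─────┤ ╵ │ │ └─╴ │
│· · ·│·│·│· · · ·│· ·│·│· · ·│
│ ╶─┐ │ ╵ ├─────┐ │ ┌─┘ └─────┤
│· ·│·│· ·│· · ·│·│·│· · · · ·│
├─╴ │ └─┐ ├─╴ ┌─┘ │ ├───╴ ┌─╴ │
│· ·│· ·│·│· ·│· ·│·│· · ·│· ·│
│ ┌─┴───┘ │ ╶─┤ ╶─┤ │ ╶───┼───┤
│·│· · · ·│· ·│· ·│·│· · ·│   │
│ ╵ ┌─────┴─╴ ├─┐ │ ├───┐ ├─╴ │
│· ·│· · · · ·│·│·│·│· ·│·│   │
│ ╶─┴─┐ ┌───╴ ╵ │ │ ╵ ╷ │ └─┐ │
│· · ·│·│· · · ·│·│· ·│·│· ·│ │
├───╴ ╵ │ ╶───┬─┘ ├───┘ └─╴ │ │
│· · · ·│· · ·│· ·│· · · · ·│ │
└───────┴─────┴───┴─────────┴─┘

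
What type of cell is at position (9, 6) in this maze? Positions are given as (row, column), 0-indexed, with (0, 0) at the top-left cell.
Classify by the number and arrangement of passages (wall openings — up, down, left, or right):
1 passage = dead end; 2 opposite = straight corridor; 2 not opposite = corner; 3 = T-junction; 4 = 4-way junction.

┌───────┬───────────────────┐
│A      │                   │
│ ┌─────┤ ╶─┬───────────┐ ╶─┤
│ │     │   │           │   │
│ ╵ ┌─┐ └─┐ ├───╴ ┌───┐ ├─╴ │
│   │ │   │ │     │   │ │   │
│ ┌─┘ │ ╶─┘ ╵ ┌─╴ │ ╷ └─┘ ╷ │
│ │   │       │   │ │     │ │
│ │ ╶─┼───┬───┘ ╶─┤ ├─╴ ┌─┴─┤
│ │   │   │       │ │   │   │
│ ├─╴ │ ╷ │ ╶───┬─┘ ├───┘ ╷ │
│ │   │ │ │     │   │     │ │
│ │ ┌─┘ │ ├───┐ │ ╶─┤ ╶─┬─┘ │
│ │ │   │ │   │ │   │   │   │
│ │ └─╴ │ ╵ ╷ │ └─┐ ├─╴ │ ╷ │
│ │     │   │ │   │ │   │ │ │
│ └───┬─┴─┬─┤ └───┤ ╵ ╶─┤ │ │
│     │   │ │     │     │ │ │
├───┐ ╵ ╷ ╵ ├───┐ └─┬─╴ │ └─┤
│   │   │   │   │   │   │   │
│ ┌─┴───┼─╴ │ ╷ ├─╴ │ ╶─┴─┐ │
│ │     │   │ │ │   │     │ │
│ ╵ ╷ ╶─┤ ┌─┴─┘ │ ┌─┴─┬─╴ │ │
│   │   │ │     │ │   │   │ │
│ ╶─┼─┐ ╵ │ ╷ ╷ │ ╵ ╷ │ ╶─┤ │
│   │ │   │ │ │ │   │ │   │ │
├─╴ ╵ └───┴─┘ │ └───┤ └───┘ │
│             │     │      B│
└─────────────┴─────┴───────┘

Checking cell at (9, 6):
Number of passages: 2
Cell type: corner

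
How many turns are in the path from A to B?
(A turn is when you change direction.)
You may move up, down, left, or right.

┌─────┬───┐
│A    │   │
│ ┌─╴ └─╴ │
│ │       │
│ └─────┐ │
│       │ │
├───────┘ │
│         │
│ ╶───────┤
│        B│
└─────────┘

Directions: right, right, down, right, right, down, down, left, left, left, left, down, right, right, right, right
Number of turns: 6

Solution:

┌─────┬───┐
│A → ↓│   │
│ ┌─╴ └─╴ │
│ │  ↳ → ↓│
│ └─────┐ │
│       │↓│
├───────┘ │
│↓ ← ← ← ↲│
│ ╶───────┤
│↳ → → → B│
└─────────┘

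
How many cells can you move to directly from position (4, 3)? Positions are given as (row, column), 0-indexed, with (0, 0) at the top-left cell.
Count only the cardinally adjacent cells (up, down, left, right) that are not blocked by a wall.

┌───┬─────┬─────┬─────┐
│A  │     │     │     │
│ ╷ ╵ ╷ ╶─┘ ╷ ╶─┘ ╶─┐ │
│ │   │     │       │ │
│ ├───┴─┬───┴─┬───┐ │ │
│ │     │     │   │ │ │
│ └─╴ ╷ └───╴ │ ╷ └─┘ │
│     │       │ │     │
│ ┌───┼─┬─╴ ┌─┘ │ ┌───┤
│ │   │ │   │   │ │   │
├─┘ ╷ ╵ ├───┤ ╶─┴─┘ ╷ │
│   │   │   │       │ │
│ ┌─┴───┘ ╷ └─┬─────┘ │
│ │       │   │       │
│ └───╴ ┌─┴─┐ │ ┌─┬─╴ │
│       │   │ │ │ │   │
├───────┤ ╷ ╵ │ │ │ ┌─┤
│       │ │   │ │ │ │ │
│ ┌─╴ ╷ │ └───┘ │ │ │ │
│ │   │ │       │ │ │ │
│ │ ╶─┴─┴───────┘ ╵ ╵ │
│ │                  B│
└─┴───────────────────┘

Checking passable neighbors of (4, 3):
Neighbors: (5, 3)
Count: 1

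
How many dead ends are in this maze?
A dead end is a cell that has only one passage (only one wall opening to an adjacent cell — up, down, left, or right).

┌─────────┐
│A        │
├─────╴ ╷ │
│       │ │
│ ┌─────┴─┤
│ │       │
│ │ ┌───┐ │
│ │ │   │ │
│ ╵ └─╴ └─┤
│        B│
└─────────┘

Checking each cell for number of passages:

Dead ends found at positions:
  (0, 0)
  (1, 4)
  (3, 2)
  (3, 4)
  (4, 4)
Total dead ends: 5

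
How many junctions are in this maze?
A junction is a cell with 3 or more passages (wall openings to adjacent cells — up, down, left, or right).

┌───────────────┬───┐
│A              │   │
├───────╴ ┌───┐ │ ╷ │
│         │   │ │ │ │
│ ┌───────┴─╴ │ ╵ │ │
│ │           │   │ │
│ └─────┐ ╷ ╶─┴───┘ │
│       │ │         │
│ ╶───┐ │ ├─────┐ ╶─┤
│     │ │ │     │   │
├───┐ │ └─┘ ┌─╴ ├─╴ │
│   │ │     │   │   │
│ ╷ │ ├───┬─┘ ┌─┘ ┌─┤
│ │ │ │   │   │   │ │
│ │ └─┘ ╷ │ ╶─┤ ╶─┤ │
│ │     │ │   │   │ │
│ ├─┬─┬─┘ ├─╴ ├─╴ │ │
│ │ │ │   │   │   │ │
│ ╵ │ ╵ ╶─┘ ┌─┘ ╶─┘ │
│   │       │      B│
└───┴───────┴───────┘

Checking each cell for number of passages:

Junctions found (3+ passages):
  (0, 4): 3 passages
  (2, 4): 3 passages
  (2, 5): 3 passages
  (3, 0): 3 passages
  (3, 8): 3 passages
  (9, 3): 3 passages
  (9, 7): 3 passages
Total junctions: 7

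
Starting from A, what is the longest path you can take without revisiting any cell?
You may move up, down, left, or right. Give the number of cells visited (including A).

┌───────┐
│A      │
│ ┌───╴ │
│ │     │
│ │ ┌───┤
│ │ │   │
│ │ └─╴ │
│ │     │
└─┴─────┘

Finding longest simple path using DFS:
Start: (0, 0)
Longest path visits 13 cells
Path: A → right → right → right → down → left → left → down → down → right → right → up → left

Solution:

┌───────┐
│A → → ↓│
│ ┌───╴ │
│ │↓ ← ↲│
│ │ ┌───┤
│ │↓│B ↰│
│ │ └─╴ │
│ │↳ → ↑│
└─┴─────┘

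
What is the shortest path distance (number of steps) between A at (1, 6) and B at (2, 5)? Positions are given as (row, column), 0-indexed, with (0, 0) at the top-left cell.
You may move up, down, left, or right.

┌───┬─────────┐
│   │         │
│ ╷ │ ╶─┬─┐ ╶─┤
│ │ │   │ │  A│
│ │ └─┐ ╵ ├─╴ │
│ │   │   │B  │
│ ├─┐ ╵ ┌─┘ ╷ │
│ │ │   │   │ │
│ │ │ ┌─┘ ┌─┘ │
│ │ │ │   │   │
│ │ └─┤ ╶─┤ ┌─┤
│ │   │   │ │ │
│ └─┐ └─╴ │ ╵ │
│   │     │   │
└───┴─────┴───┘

Finding path from (1, 6) to (2, 5):
Path: (1,6) → (2,6) → (2,5)
Distance: 2 steps

Solution:

┌───┬─────────┐
│   │         │
│ ╷ │ ╶─┬─┐ ╶─┤
│ │ │   │ │  A│
│ │ └─┐ ╵ ├─╴ │
│ │   │   │B ↲│
│ ├─┐ ╵ ┌─┘ ╷ │
│ │ │   │   │ │
│ │ │ ┌─┘ ┌─┘ │
│ │ │ │   │   │
│ │ └─┤ ╶─┤ ┌─┤
│ │   │   │ │ │
│ └─┐ └─╴ │ ╵ │
│   │     │   │
└───┴─────┴───┘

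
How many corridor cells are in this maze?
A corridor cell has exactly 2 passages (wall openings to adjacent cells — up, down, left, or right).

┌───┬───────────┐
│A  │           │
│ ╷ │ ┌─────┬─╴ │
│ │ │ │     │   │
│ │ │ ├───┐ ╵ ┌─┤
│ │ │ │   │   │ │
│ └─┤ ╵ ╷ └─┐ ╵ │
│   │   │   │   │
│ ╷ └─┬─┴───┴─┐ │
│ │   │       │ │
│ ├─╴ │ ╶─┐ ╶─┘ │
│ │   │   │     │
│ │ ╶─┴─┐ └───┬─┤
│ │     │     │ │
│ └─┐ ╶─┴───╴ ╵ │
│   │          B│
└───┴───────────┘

Counting cells with exactly 2 passages:
Total corridor cells: 50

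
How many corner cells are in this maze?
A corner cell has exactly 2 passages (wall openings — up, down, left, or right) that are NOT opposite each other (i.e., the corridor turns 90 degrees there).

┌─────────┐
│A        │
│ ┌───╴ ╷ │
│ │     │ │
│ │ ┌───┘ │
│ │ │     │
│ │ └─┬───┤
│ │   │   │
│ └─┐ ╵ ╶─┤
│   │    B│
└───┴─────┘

Counting corner cells (2 non-opposite passages):
Total corners: 10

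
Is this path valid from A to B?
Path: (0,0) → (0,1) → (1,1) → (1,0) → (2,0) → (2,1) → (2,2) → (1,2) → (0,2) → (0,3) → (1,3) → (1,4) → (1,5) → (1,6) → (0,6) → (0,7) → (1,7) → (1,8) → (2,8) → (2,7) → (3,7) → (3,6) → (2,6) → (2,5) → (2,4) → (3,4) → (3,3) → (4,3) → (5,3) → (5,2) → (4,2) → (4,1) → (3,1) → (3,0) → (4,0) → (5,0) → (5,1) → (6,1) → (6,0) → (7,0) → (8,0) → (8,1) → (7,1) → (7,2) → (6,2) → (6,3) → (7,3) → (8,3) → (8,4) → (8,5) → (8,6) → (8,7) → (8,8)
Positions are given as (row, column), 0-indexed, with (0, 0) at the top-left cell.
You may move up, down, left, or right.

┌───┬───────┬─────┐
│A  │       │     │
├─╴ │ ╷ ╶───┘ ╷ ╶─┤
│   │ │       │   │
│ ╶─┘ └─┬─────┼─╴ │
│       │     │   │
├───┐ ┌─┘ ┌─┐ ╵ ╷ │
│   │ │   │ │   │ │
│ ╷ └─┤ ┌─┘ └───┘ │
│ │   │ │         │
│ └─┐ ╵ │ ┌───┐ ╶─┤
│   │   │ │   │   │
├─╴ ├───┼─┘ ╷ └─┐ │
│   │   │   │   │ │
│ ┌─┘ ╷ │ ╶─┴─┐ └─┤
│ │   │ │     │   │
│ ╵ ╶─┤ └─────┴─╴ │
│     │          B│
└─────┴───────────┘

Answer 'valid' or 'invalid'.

Checking path validity:
Result: All consecutive moves are passable.

valid

Correct solution:

┌───┬───────┬─────┐
│A ↓│↱ ↓    │↱ ↓  │
├─╴ │ ╷ ╶───┘ ╷ ╶─┤
│↓ ↲│↑│↳ → → ↑│↳ ↓│
│ ╶─┘ └─┬─────┼─╴ │
│↳ → ↑  │↓ ← ↰│↓ ↲│
├───┐ ┌─┘ ┌─┐ ╵ ╷ │
│↓ ↰│ │↓ ↲│ │↑ ↲│ │
│ ╷ └─┤ ┌─┘ └───┘ │
│↓│↑ ↰│↓│         │
│ └─┐ ╵ │ ┌───┐ ╶─┤
│↳ ↓│↑ ↲│ │   │   │
├─╴ ├───┼─┘ ╷ └─┐ │
│↓ ↲│↱ ↓│   │   │ │
│ ┌─┘ ╷ │ ╶─┴─┐ └─┤
│↓│↱ ↑│↓│     │   │
│ ╵ ╶─┤ └─────┴─╴ │
│↳ ↑  │↳ → → → → B│
└─────┴───────────┘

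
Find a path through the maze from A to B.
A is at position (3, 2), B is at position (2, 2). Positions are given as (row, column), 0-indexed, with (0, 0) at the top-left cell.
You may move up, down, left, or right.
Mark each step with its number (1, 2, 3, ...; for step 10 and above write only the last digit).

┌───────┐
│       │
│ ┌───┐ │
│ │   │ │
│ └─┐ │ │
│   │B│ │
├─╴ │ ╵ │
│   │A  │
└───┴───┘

Finding the shortest path from (3, 2) to (2, 2):
Path length: 1 steps
Directions: up

Solution:

┌───────┐
│       │
│ ┌───┐ │
│ │   │ │
│ └─┐ │ │
│   │B│ │
├─╴ │ ╵ │
│   │A  │
└───┴───┘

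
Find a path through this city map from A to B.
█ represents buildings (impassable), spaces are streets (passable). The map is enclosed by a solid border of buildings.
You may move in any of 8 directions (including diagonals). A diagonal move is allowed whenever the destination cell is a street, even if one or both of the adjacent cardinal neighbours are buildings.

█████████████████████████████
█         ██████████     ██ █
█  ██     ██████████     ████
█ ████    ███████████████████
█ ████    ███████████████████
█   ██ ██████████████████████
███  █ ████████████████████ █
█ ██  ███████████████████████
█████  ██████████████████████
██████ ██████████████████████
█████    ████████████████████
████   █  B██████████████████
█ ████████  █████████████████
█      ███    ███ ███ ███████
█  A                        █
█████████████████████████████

Finding the shortest path from A to B:
Movement: 8-directional
Path length: 9 steps
Directions: right → right → right → right → right → right → up-right → up → up

Solution:

█████████████████████████████
█         ██████████     ██ █
█  ██     ██████████     ████
█ ████    ███████████████████
█ ████    ███████████████████
█   ██ ██████████████████████
███  █ ████████████████████ █
█ ██  ███████████████████████
█████  ██████████████████████
██████ ██████████████████████
█████    ████████████████████
████   █  B██████████████████
█ ████████↑ █████████████████
█      ███↑   ███ ███ ███████
█  A→→→→→↗                  █
█████████████████████████████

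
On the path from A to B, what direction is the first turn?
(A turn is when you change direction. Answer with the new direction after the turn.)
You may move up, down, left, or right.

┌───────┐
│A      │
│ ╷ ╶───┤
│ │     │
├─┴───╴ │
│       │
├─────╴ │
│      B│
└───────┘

Directions: right, down, right, right, down, down
First turn direction: down

Solution:

┌───────┐
│A ↓    │
│ ╷ ╶───┤
│ │↳ → ↓│
├─┴───╴ │
│      ↓│
├─────╴ │
│      B│
└───────┘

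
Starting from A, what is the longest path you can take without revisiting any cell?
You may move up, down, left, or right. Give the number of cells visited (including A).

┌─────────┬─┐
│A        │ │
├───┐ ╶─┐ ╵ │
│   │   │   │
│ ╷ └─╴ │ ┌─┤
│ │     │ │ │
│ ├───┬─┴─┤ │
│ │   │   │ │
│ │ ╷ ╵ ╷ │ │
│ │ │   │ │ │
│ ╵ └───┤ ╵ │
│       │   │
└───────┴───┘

Finding longest simple path using DFS:
Start: (0, 0)
Longest path visits 28 cells
Path: A → right → right → down → right → down → left → left → up → left → down → down → down → down → right → up → up → right → down → right → up → right → down → down → right → up → up → up

Solution:

┌─────────┬─┐
│A → ↓    │ │
├───┐ ╶─┐ ╵ │
│↓ ↰│↳ ↓│   │
│ ╷ └─╴ │ ┌─┤
│↓│↑ ← ↲│ │B│
│ ├───┬─┴─┤ │
│↓│↱ ↓│↱ ↓│↑│
│ │ ╷ ╵ ╷ │ │
│↓│↑│↳ ↑│↓│↑│
│ ╵ └───┤ ╵ │
│↳ ↑    │↳ ↑│
└───────┴───┘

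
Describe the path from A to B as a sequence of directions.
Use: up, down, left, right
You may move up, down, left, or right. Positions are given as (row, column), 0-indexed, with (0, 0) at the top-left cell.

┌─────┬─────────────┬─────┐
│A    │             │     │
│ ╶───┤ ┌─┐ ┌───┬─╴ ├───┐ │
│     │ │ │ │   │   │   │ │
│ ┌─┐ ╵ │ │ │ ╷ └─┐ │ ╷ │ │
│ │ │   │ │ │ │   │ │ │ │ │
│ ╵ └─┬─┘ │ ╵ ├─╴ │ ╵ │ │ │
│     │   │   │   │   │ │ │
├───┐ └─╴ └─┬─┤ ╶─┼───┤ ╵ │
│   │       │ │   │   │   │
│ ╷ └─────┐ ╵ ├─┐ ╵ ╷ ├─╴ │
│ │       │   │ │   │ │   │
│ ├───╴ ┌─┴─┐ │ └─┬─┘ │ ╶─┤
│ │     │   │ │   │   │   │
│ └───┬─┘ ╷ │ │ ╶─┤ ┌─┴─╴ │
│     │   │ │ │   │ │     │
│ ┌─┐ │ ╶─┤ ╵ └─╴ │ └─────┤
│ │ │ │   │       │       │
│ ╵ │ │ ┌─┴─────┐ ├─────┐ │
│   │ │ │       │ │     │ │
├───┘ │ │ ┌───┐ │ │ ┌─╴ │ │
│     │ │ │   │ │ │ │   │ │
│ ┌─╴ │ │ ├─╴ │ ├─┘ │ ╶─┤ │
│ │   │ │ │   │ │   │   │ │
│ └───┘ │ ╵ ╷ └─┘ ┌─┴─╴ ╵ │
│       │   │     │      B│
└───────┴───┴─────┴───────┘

Finding the path and converting it to directions:
Path through cells: (0,0) → (1,0) → (1,1) → (1,2) → (2,2) → (2,3) → (1,3) → (0,3) → (0,4) → (0,5) → (1,5) → (2,5) → (3,5) → (3,6) → (2,6) → (1,6) → (1,7) → (2,7) → (2,8) → (3,8) → (3,7) → (4,7) → (4,8) → (5,8) → (5,9) → (4,9) → (4,10) → (5,10) → (6,10) → (6,9) → (7,9) → (8,9) → (8,10) → (8,11) → (8,12) → (9,12) → (10,12) → (11,12) → (12,12)
Directions: down, right, right, down, right, up, up, right, right, down, down, down, right, up, up, right, down, right, down, left, down, right, down, right, up, right, down, down, left, down, down, right, right, right, down, down, down, down

Solution:

┌─────┬─────────────┬─────┐
│A    │↱ → ↓        │     │
│ ╶───┤ ┌─┐ ┌───┬─╴ ├───┐ │
│↳ → ↓│↑│ │↓│↱ ↓│   │   │ │
│ ┌─┐ ╵ │ │ │ ╷ └─┐ │ ╷ │ │
│ │ │↳ ↑│ │↓│↑│↳ ↓│ │ │ │ │
│ ╵ └─┬─┘ │ ╵ ├─╴ │ ╵ │ │ │
│     │   │↳ ↑│↓ ↲│   │ │ │
├───┐ └─╴ └─┬─┤ ╶─┼───┤ ╵ │
│   │       │ │↳ ↓│↱ ↓│   │
│ ╷ └─────┐ ╵ ├─┐ ╵ ╷ ├─╴ │
│ │       │   │ │↳ ↑│↓│   │
│ ├───╴ ┌─┴─┐ │ └─┬─┘ │ ╶─┤
│ │     │   │ │   │↓ ↲│   │
│ └───┬─┘ ╷ │ │ ╶─┤ ┌─┴─╴ │
│     │   │ │ │   │↓│     │
│ ┌─┐ │ ╶─┤ ╵ └─╴ │ └─────┤
│ │ │ │   │       │↳ → → ↓│
│ ╵ │ │ ┌─┴─────┐ ├─────┐ │
│   │ │ │       │ │     │↓│
├───┘ │ │ ┌───┐ │ │ ┌─╴ │ │
│     │ │ │   │ │ │ │   │↓│
│ ┌─╴ │ │ ├─╴ │ ├─┘ │ ╶─┤ │
│ │   │ │ │   │ │   │   │↓│
│ └───┘ │ ╵ ╷ └─┘ ┌─┴─╴ ╵ │
│       │   │     │      B│
└───────┴───┴─────┴───────┘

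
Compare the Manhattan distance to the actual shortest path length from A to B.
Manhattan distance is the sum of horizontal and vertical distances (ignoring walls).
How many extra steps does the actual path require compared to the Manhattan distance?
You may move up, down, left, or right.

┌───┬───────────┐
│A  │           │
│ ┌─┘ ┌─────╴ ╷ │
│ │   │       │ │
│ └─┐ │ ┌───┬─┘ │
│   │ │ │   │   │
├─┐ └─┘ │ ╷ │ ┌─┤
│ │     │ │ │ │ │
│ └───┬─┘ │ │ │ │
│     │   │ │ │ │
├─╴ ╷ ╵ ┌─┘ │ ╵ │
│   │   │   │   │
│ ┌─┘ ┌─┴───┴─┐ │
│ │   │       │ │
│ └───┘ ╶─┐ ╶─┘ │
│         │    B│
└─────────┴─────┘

Manhattan distance: |7 - 0| + |7 - 0| = 14
Actual path length: 22
Extra steps: 22 - 14 = 8

Solution:

┌───┬───────────┐
│A  │        ↱ ↓│
│ ┌─┘ ┌─────╴ ╷ │
│↓│   │↱ → → ↑│↓│
│ └─┐ │ ┌───┬─┘ │
│↳ ↓│ │↑│   │↓ ↲│
├─┐ └─┘ │ ╷ │ ┌─┤
│ │↳ → ↑│ │ │↓│ │
│ └───┬─┘ │ │ │ │
│     │   │ │↓│ │
├─╴ ╷ ╵ ┌─┘ │ ╵ │
│   │   │   │↳ ↓│
│ ┌─┘ ┌─┴───┴─┐ │
│ │   │       │↓│
│ └───┘ ╶─┐ ╶─┘ │
│         │    B│
└─────────┴─────┘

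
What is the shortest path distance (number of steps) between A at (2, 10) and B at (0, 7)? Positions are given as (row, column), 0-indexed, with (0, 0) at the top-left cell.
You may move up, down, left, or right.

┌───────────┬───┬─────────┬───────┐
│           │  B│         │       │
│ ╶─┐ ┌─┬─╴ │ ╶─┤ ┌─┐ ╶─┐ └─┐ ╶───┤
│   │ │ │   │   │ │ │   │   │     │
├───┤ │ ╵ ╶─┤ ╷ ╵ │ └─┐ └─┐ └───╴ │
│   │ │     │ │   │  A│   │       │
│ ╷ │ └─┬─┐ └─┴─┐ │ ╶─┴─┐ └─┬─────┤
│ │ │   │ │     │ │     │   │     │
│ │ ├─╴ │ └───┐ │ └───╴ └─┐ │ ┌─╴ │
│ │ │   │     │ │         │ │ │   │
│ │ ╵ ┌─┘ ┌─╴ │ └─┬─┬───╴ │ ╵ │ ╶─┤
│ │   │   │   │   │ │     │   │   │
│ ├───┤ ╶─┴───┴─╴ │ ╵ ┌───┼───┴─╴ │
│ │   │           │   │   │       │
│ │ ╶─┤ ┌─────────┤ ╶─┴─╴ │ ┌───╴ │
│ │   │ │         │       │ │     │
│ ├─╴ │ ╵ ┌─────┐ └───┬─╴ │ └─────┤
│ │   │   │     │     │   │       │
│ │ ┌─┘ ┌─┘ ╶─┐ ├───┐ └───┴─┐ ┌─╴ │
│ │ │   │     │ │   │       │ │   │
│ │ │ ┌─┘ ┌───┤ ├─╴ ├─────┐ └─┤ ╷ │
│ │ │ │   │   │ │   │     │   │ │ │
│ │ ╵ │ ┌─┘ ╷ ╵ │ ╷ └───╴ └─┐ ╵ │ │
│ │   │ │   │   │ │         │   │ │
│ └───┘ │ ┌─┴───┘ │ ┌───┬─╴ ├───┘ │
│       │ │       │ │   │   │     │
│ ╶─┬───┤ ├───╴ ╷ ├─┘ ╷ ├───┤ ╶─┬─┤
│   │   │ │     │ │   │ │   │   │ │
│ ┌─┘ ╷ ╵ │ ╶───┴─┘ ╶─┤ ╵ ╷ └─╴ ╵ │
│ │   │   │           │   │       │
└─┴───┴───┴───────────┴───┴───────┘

Finding path from (2, 10) to (0, 7):
Path: (2,10) → (2,9) → (3,9) → (3,10) → (3,11) → (4,11) → (4,10) → (4,9) → (4,8) → (3,8) → (2,8) → (2,7) → (1,7) → (1,6) → (0,6) → (0,7)
Distance: 15 steps

Solution:

┌───────────┬───┬─────────┬───────┐
│           │↱ B│         │       │
│ ╶─┐ ┌─┬─╴ │ ╶─┤ ┌─┐ ╶─┐ └─┐ ╶───┤
│   │ │ │   │↑ ↰│ │ │   │   │     │
├───┤ │ ╵ ╶─┤ ╷ ╵ │ └─┐ └─┐ └───╴ │
│   │ │     │ │↑ ↰│↓ A│   │       │
│ ╷ │ └─┬─┐ └─┴─┐ │ ╶─┴─┐ └─┬─────┤
│ │ │   │ │     │↑│↳ → ↓│   │     │
│ │ ├─╴ │ └───┐ │ └───╴ └─┐ │ ┌─╴ │
│ │ │   │     │ │↑ ← ← ↲  │ │ │   │
│ │ ╵ ┌─┘ ┌─╴ │ └─┬─┬───╴ │ ╵ │ ╶─┤
│ │   │   │   │   │ │     │   │   │
│ ├───┤ ╶─┴───┴─╴ │ ╵ ┌───┼───┴─╴ │
│ │   │           │   │   │       │
│ │ ╶─┤ ┌─────────┤ ╶─┴─╴ │ ┌───╴ │
│ │   │ │         │       │ │     │
│ ├─╴ │ ╵ ┌─────┐ └───┬─╴ │ └─────┤
│ │   │   │     │     │   │       │
│ │ ┌─┘ ┌─┘ ╶─┐ ├───┐ └───┴─┐ ┌─╴ │
│ │ │   │     │ │   │       │ │   │
│ │ │ ┌─┘ ┌───┤ ├─╴ ├─────┐ └─┤ ╷ │
│ │ │ │   │   │ │   │     │   │ │ │
│ │ ╵ │ ┌─┘ ╷ ╵ │ ╷ └───╴ └─┐ ╵ │ │
│ │   │ │   │   │ │         │   │ │
│ └───┘ │ ┌─┴───┘ │ ┌───┬─╴ ├───┘ │
│       │ │       │ │   │   │     │
│ ╶─┬───┤ ├───╴ ╷ ├─┘ ╷ ├───┤ ╶─┬─┤
│   │   │ │     │ │   │ │   │   │ │
│ ┌─┘ ╷ ╵ │ ╶───┴─┘ ╶─┤ ╵ ╷ └─╴ ╵ │
│ │   │   │           │   │       │
└─┴───┴───┴───────────┴───┴───────┘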